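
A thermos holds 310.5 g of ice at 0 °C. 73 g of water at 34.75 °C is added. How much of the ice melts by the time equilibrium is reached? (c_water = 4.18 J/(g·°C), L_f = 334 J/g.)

m_melted ≈ 31.7 g

Heat available from the water dropping to 0 °C: 73·4.18·34.75 = 10604 J.
Fully melting the ice requires m_ice L_f = 310.5·334 = 103707 J.
Since 10604 < 103707 J, not all the ice melts; equilibrium is at 0 °C.
m_melted·334 = 10604  ⇒  m_melted ≈ 31.75 g.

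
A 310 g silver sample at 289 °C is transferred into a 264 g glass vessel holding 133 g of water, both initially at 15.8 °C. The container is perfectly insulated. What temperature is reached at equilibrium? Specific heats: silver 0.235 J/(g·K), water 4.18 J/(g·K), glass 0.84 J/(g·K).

T_f ≈ 39.2 °C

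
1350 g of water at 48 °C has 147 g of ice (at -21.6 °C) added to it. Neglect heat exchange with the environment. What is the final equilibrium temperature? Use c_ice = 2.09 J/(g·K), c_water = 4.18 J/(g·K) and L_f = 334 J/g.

T_f ≈ 34.4 °C

Heat gained plus heat lost sum to zero:
ice -21.6→0 °C: 147·2.09·21.6 = 6636.2; melt ice: 147·334 = 49098; meltwater 0→T: 147·4.18·T = 614.46 T; water cools: 1350·4.18·(T − 48) = 5643(T − 48)
6257.5 T = 270864 − 55734 = 215130
T ≈ 34.38 °C — above 0 °C, consistent with complete melting.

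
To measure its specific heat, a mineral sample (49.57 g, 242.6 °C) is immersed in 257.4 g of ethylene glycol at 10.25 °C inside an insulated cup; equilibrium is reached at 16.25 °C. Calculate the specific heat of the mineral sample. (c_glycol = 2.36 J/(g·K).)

Let T be the final temperature. ΣQ_i = 0:
49.57·c·(16.25 − 242.6) + 257.4·2.36·(16.25 − 10.25) = 0
-11220 c = -3644.8
c = -3644.8/-11220 ≈ 0.3248 J/(g·K)

c ≈ 0.325 J/(g·K)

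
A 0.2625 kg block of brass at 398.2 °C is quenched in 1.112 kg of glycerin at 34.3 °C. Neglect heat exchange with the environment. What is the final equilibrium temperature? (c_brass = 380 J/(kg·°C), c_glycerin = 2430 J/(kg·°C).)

T_f ≈ 47.3 °C

Energy conservation, ΣQ = 0:
0.2625×380×(T − 398.2) + 1.112×2430×(T − 34.3) = 0
99.75(T − 398.2) + 2702.2(T − 34.3) = 0
2801.9 T = 132405
T = 132405 / 2801.9 = 47.3 °C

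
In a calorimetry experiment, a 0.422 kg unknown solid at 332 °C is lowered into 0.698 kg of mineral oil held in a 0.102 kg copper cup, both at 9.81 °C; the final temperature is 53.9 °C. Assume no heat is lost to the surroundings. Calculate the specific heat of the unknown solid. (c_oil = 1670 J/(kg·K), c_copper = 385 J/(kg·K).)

c ≈ 453 J/(kg·K)

Let T be the final temperature. ΣQ_i = 0:
0.422×c×(53.9 − 332) + 0.698×1670×(53.9 − 9.81) + 0.102×385×(53.9 − 9.81) = 0
-117.36 c = -53125
c = -53125/-117.36 ≈ 452.7 J/(kg·K)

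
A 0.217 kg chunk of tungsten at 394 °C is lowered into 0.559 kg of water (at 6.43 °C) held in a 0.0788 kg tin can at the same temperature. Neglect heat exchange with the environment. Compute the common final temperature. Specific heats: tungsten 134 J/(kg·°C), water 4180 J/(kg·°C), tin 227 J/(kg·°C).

With ΣQ=0 the equilibrium temperature is the m·c-weighted mean:
T_f = (29.08×394 + 2336.6×6.43 + 17.89×6.43) / (29.08 + 2336.6 + 17.89)
    = 26596 / 2383.6 ≈ 11.16 °C

T_f ≈ 11.2 °C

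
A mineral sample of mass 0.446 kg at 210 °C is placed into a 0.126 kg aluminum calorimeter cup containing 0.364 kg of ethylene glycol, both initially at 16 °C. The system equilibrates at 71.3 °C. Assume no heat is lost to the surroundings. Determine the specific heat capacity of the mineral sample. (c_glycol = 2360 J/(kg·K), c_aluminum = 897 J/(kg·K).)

c ≈ 869 J/(kg·K)

Heat gained plus heat lost sum to zero:
0.446×c×(71.3 − 210) + 0.364×2360×(71.3 − 16) + 0.126×897×(71.3 − 16) = 0
-61.86 c = -53755
c = -53755/-61.86 ≈ 869 J/(kg·K)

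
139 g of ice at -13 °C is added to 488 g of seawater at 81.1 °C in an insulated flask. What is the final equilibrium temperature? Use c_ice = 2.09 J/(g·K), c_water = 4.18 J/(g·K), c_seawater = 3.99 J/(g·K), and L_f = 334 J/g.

Net heat exchanged in the isolated system is zero:
warm ice to 0 °C: 139·2.09·(0 − (-13)) = 3776.6; latent heat to melt: 139·334 = 46426; meltwater 0→T: 139·4.18·T = 581.02 T; seawater cools: 488·3.99·(T − 81.1) = 1947.1(T − 81.1)
2528.1 T = 157911 − 50203 = 107709
T ≈ 42.60 °C. Since T > 0 °C, the all-ice-melts assumption holds.

T_f ≈ 42.6 °C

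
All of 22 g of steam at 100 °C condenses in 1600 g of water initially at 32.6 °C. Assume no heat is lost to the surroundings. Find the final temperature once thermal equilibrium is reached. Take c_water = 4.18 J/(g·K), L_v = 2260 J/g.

Conservation of energy gives ΣQ = 0:
steam→water at 100 °C releases m L_v = 22×2260 = 49720
  condensed water 100 °C→T: 91.96(T − 100)
  original water: 6688(T − 32.6)
6780 T = 49720 + 9196 + 218029 = 276945
T ≈ 40.85 °C (< 100 °C, so full condensation is consistent).

T_f ≈ 40.8 °C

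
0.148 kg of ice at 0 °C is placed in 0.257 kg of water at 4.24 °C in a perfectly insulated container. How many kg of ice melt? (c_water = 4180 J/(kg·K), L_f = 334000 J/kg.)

m_melted ≈ 0.0136 kg

Heat available from the water dropping to 0 °C: 0.257×4180×4.24 = 4554.9 J.
Melting all 0.148 kg of ice would need 0.148×334000 = 49432 J.
4554.9 J < 49432 J, so only part of the ice melts and the system sits at 0 °C.
m_melt = 4554.9 / L_f = 0.01364 kg.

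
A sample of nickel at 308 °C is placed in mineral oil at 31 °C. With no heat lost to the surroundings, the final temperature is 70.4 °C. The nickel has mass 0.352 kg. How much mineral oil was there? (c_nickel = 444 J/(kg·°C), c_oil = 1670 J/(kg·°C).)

m ≈ 0.564 kg

|Q_nickel| = |Q_oil|:
0.352×444×(308 − 70.4) = m×1670×(70.4 − 31)
65798 m = 37134  ⇒  m ≈ 0.5644 kg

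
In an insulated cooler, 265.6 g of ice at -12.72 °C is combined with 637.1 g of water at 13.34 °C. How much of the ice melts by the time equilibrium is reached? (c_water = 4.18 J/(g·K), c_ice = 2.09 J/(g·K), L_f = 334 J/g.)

Heat available from the water dropping to 0 °C: 637.1·4.18·13.34 = 35525 J.
Warming the ice to 0 °C takes 265.6·2.09·12.72 = 7060.9 J, leaving 28465 J for melting.
Fully melting the ice requires m_ice L_f = 265.6·334 = 88710 J.
28465 J < 88710 J, so only part of the ice melts and the system sits at 0 °C.
m_melted·334 = 28465  ⇒  m_melted ≈ 85.22 g.

m_melted ≈ 85.2 g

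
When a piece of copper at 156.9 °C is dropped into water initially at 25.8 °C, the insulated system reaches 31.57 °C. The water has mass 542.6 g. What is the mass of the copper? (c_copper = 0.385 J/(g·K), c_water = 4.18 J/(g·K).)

Heat lost by the copper = heat gained by the water:
m×0.385×(156.9 − 31.57) = 542.6×4.18×(31.57 − 25.8)
48.25 m = 13087  ⇒  m ≈ 271.2 g

m ≈ 271 g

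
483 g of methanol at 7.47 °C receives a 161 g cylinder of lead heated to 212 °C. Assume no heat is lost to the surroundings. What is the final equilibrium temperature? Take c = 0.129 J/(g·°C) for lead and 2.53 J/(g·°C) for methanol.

T_f ≈ 10.9 °C

|Q_lead| = |Q_methanol|:
161×0.129×(212 − T) = 483×2.53×(T − 7.47)
20.77(212 − T) = 1222(T − 7.47)
1242.8 T = 13531  ⇒  T ≈ 10.89 °C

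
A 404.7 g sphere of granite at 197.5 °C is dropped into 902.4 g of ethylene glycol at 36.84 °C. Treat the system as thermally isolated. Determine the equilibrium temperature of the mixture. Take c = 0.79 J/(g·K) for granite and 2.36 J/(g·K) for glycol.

T_f ≈ 57.8 °C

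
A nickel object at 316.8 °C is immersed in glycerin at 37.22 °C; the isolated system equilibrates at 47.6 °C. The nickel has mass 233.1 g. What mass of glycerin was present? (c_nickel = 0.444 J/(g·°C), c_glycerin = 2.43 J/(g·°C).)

m ≈ 1100 g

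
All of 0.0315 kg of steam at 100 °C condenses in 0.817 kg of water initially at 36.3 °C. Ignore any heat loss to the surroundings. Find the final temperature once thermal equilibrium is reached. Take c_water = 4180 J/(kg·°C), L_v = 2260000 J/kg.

Sum of m c ΔT and latent-heat terms is zero:
condense steam: −0.0315·2260000 = −71190; condensed water 100 °C→T: 131.67(T − 100); water warms: 0.817·4180·(T − 36.3) = 3415.1(T − 36.3)
3546.7 T = 71190 + 13167 + 123967 = 208324
T ≈ 58.74 °C, under the boiling point, so the assumption holds.

T_f ≈ 58.7 °C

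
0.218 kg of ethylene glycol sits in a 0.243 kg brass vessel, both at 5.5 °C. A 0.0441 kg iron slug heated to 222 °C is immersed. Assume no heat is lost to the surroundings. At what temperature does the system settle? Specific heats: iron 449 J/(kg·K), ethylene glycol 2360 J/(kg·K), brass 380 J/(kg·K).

T_f is the heat-capacity-weighted average of the initial temperatures:
T_f = (19.8·222 + 514.48·5.5 + 92.34·5.5) / (19.8 + 514.48 + 92.34)
    = 7733.3 / 626.62 ≈ 12.34 °C

T_f ≈ 12.3 °C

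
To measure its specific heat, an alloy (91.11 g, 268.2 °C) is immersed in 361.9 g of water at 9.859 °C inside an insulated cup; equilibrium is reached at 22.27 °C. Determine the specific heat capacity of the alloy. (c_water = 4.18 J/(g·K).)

Heat lost by the alloy = heat gained by the water:
91.11·c·(268.2 − 22.27) = 361.9·4.18·(22.27 − 9.859)
22407 c = 18775  ⇒  c ≈ 0.8379 J/(g·K)

c ≈ 0.838 J/(g·K)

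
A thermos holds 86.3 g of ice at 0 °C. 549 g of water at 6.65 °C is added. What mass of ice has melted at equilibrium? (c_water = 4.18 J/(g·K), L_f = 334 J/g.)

m_melted ≈ 45.7 g

Cooling the water to 0 °C releases 549×4.18×6.65 = 15261 J.
To melt every bit of ice: 86.3×334 = 28824 J.
That's not enough to melt it all — equilibrium is at 0 °C with ice remaining.
m_melt = 15261 / L_f = 45.69 g.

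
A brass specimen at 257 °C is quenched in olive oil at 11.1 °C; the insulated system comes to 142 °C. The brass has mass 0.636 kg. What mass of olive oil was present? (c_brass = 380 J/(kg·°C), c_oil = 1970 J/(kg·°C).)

m ≈ 0.108 kg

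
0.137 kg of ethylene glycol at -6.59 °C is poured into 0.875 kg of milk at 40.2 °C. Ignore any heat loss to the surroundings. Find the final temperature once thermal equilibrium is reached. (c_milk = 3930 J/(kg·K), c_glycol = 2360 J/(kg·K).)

T_f ≈ 36.2 °C

Set heat shed by the hot body equal to heat absorbed by the cold body:
0.875×3930×(40.2 − T) = 0.137×2360×(T − (-6.59))
3438.8(40.2 − T) = 323.32(T − (-6.59))
3762.1 T = 136107  ⇒  T ≈ 36.18 °C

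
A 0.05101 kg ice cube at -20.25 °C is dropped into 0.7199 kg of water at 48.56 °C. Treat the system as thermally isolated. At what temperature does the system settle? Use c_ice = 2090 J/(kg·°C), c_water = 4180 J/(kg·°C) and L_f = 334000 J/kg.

T_f ≈ 39.4 °C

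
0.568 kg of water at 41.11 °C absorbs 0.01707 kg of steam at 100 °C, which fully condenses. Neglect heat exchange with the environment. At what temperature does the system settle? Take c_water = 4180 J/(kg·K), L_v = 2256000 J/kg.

T_f ≈ 58.6 °C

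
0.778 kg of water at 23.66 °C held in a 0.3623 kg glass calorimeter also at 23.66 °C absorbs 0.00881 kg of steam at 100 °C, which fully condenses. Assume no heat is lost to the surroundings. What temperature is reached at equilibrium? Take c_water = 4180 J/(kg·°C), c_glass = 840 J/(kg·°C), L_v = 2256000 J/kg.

Net heat exchanged in the isolated system is zero:
steam→water at 100 °C releases m L_v = 0.00881·2256000 = 19875
  condensed water 100 °C→T: 36.83(T − 100)
  original water: 3252(T − 23.66)
  glass cup: 0.3623·840·(T − 23.66) = 304.33(T − 23.66)
3593.2 T = 19875 + 3682.6 + 84144 = 107702
T ≈ 29.97 °C (< 100 °C, so full condensation is consistent).

T_f ≈ 30.0 °C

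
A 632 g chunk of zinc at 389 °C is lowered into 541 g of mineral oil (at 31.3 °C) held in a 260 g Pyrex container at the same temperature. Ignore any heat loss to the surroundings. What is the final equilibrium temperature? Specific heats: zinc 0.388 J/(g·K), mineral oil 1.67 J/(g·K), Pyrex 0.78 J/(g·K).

Energy conservation, ΣQ = 0:
632×0.388×(T − 389) + 541×1.67×(T − 31.3) + 260×0.78×(T − 31.3) = 0
(245.22 + 903.47 + 202.8) T = 245.22×389 + 903.47×31.3 + 202.8×31.3
T ≈ 96.20 °C

T_f ≈ 96.2 °C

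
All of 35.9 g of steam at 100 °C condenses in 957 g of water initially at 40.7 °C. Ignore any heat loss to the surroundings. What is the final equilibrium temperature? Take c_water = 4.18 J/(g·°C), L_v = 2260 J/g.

Energy balance with sensible and latent terms:
steam→water at 100 °C releases m L_v = 35.9·2260 = 81134
  condensed water 100 °C→T: 150.06(T − 100)
  water warms: 957·4.18·(T − 40.7) = 4000.3(T − 40.7)
4150.3 T = 81134 + 15006 + 162811 = 258951
T ≈ 62.39 °C — below 100 °C, confirming all the steam condensed.

T_f ≈ 62.4 °C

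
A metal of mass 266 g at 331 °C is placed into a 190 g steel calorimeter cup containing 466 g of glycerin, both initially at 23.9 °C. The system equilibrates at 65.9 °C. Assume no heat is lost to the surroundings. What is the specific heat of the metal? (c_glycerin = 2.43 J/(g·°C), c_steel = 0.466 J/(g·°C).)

c ≈ 0.727 J/(g·°C)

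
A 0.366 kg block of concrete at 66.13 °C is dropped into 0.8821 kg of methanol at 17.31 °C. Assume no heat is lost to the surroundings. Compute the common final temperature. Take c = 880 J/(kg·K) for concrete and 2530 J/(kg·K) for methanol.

T_f ≈ 23.5 °C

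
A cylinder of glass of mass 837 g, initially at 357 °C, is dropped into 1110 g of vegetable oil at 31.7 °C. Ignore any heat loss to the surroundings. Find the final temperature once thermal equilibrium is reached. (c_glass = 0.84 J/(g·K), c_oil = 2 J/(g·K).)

T_f is the heat-capacity-weighted average of the initial temperatures:
T_f = (703.08×357 + 2220×31.7) / (703.08 + 2220)
    = 321374 / 2923.1 ≈ 109.94 °C

T_f ≈ 109.9 °C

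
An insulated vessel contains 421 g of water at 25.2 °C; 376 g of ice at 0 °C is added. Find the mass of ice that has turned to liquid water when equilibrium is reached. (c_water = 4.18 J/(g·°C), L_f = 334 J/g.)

m_melted ≈ 133 g

Cooling the water to 0 °C releases 421×4.18×25.2 = 44346 J.
Melting all 376 g of ice would need 376×334 = 125584 J.
That's not enough to melt it all — equilibrium is at 0 °C with ice remaining.
m_melt = 44346 / L_f = 132.8 g.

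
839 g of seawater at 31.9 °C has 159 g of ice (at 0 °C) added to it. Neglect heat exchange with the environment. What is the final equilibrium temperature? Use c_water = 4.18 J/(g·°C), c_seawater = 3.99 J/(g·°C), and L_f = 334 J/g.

Setting the total heat transfer to zero:
fusion: m_ice L_f = 159·334 = 53106; warm the meltwater: 664.62 T; seawater cools: 839·3.99·(T − 31.9) = 3347.6(T − 31.9)
4012.2 T = 106789 − 53106 = 53683
T ≈ 13.38 °C. Since T > 0 °C, the all-ice-melts assumption holds.

T_f ≈ 13.4 °C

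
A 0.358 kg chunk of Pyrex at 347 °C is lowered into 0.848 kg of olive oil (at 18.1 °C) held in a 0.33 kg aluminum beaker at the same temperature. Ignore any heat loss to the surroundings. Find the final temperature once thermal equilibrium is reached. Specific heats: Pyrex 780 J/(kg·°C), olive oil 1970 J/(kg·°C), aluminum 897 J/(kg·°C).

T_f ≈ 59.0 °C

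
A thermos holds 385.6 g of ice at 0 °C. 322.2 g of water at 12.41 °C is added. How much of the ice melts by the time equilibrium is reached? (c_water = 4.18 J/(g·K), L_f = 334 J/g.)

m_melted ≈ 50 g

Water can give up m c ΔT = 322.2×4.18×12.41 = 16714 J before reaching 0 °C.
Fully melting the ice requires m_ice L_f = 385.6×334 = 128790 J.
Since 16714 < 128790 J, not all the ice melts; equilibrium is at 0 °C.
m_melt = 16714 / L_f = 50.04 g.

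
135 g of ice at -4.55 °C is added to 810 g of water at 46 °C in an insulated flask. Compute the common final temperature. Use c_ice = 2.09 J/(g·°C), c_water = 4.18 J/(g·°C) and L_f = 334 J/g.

Sum of m c ΔT and latent-heat terms is zero:
warm ice to 0 °C: 135×2.09×(0 − (-4.55)) = 1283.8; fusion: m_ice L_f = 135×334 = 45090; meltwater 0→T: 135×4.18×T = 564.3 T; water cools: 810×4.18×(T − 46) = 3385.8(T − 46)
3950.1 T = 155747 − 46374 = 109373
T ≈ 27.69 °C. Since T > 0 °C, the all-ice-melts assumption holds.

T_f ≈ 27.7 °C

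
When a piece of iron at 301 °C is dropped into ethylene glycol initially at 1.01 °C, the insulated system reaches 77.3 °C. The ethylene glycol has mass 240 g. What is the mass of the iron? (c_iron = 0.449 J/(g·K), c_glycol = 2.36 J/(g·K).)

Heat gained plus heat lost sum to zero:
m·0.449·(77.3 − 301) + 240·2.36·(77.3 − 1.01) = 0
-100.44 m = -43211
m = -43211/-100.44 ≈ 430.2 g

m ≈ 430 g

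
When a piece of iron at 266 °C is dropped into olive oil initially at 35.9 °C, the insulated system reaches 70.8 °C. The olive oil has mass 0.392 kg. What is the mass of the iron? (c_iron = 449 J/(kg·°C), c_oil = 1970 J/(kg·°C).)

m ≈ 0.308 kg

Heat gained plus heat lost sum to zero:
m·449·(70.8 − 266) + 0.392·1970·(70.8 − 35.9) = 0
-87645 m = -26951
m = -26951/-87645 ≈ 0.3075 kg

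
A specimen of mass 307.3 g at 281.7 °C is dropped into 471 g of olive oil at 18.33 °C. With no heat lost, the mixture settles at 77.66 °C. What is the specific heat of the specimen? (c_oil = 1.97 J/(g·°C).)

Conservation of energy gives ΣQ = 0:
307.3·c·(77.66 − 281.7) + 471·1.97·(77.66 − 18.33) = 0
-62701 c = -55051
c = -55051/-62701 ≈ 0.878 J/(g·°C)

c ≈ 0.878 J/(g·°C)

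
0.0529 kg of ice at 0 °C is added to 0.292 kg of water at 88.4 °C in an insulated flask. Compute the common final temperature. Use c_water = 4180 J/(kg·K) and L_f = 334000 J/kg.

Heat gained plus heat lost sum to zero:
latent heat to melt: 0.0529·334000 = 17669; warm the meltwater: 221.12 T; water cools: 0.292·4180·(T − 88.4) = 1220.6(T − 88.4)
1441.7 T = 107898 − 17669 = 90229
T ≈ 62.59 °C. Since T > 0 °C, the all-ice-melts assumption holds.

T_f ≈ 62.6 °C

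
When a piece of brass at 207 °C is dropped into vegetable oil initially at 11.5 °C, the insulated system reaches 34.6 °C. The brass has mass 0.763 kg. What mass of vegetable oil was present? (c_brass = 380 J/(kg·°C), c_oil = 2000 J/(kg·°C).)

m ≈ 1.08 kg

|Q_brass| = |Q_oil|:
0.763·380·(207 − 34.6) = m·2000·(34.6 − 11.5)
46200 m = 49986  ⇒  m ≈ 1.082 kg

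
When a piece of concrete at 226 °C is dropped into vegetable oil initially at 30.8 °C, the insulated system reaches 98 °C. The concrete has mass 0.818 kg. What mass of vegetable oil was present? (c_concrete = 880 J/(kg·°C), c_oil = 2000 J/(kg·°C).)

Heat lost by the concrete = heat gained by the oil:
0.818·880·(226 − 98) = m·2000·(98 − 30.8)
134400 m = 92140  ⇒  m ≈ 0.6856 kg

m ≈ 0.686 kg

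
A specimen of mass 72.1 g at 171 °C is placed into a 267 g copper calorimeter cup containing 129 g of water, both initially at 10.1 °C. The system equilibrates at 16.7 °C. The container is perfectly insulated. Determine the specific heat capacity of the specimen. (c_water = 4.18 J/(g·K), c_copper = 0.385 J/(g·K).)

c ≈ 0.381 J/(g·K)

Net heat exchanged in the isolated system is zero:
72.1·c·(16.7 − 171) + 129·4.18·(16.7 − 10.1) + 267·0.385·(16.7 − 10.1) = 0
-11125 c = -4237.3
c = -4237.3/-11125 ≈ 0.3809 J/(g·K)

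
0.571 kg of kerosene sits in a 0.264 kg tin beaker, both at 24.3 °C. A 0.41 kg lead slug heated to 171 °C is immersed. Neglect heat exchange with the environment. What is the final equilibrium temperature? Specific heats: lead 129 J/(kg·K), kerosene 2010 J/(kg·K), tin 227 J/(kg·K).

Let T be the final temperature. ΣQ_i = 0:
0.41*129*(T − 171) + 0.571*2010*(T − 24.3) + 0.264*227*(T − 24.3) = 0
(52.89 + 1147.7 + 59.93) T = 52.89*171 + 1147.7*24.3 + 59.93*24.3
T = 38390/1260.5 ≈ 30.46 °C

T_f ≈ 30.5 °C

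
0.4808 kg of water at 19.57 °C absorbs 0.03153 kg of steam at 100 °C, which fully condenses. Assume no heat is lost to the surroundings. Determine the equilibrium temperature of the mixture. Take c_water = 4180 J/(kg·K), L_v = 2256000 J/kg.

T_f ≈ 57.7 °C

Heat gained plus heat lost sum to zero:
condense steam: −0.03153×2256000 = −71132; condensate cools 100→T: 0.03153×4180×(T − 100) = 131.8(T − 100); original water: 2009.7(T − 19.57)
2141.5 T = 71132 + 13180 + 39331 = 123642
T ≈ 57.74 °C (< 100 °C, so full condensation is consistent).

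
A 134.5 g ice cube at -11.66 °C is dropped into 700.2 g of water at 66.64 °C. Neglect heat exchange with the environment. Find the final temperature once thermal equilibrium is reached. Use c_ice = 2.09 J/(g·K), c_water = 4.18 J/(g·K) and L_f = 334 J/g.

T_f ≈ 42.1 °C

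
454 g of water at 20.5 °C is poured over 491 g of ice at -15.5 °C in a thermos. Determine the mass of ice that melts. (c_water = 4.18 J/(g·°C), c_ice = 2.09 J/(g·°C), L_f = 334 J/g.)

m_melted ≈ 68.9 g

Cooling the water to 0 °C releases 454·4.18·20.5 = 38903 J.
Warming the ice to 0 °C takes 491·2.09·15.5 = 15906 J, leaving 22997 J for melting.
Melting all 491 g of ice would need 491·334 = 163994 J.
22997 J < 163994 J, so only part of the ice melts and the system sits at 0 °C.
m_melted·334 = 22997  ⇒  m_melted ≈ 68.85 g.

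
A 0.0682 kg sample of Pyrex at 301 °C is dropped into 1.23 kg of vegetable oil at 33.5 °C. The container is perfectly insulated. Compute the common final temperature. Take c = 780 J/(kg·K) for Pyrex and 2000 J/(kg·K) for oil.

T_f ≈ 39.2 °C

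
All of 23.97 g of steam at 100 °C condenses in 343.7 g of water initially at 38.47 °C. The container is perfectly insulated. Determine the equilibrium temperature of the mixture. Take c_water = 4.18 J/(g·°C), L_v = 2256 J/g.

T_f ≈ 77.7 °C

Energy conservation, ΣQ = 0:
condense steam: −23.97·2256 = −54076; condensed water 100 °C→T: 100.19(T − 100); original water: 1436.7(T − 38.47)
1536.9 T = 54076 + 10019 + 55269 = 119364
T ≈ 77.67 °C, under the boiling point, so the assumption holds.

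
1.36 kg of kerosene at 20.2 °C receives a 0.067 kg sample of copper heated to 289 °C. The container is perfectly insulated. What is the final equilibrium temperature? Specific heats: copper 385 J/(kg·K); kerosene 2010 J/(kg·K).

T_f ≈ 22.7 °C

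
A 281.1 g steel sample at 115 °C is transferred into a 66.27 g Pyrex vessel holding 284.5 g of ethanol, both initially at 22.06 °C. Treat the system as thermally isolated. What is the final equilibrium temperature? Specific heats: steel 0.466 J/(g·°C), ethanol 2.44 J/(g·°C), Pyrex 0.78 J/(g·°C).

Energy conservation, ΣQ = 0:
281.1*0.466*(T − 115) + 284.5*2.44*(T − 22.06) + 66.27*0.78*(T − 22.06) = 0
130.99(T − 115) + 694.18(T − 22.06) + 51.69(T − 22.06) = 0
876.86 T = 31518
T = 31518 / 876.86 = 35.9 °C

T_f ≈ 35.9 °C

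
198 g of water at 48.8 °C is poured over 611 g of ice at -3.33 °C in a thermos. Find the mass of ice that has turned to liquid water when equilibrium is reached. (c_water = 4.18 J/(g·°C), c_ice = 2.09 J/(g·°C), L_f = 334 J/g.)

m_melted ≈ 108 g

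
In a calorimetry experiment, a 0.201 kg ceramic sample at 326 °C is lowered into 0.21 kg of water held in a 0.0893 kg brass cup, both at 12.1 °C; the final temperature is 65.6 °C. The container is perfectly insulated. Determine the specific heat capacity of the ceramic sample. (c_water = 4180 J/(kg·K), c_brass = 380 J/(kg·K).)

Conservation of energy gives ΣQ = 0:
0.201·c·(65.6 − 326) + 0.21·4180·(65.6 − 12.1) + 0.0893·380·(65.6 − 12.1) = 0
-52.34 c = -48778
c = -48778/-52.34 ≈ 931.9 J/(kg·K)

c ≈ 932 J/(kg·K)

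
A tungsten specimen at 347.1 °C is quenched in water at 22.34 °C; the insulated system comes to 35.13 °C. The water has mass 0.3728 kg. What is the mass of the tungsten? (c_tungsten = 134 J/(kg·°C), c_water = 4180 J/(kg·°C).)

Energy conservation, ΣQ = 0:
m·134·(35.13 − 347.1) + 0.3728·4180·(35.13 − 22.34) = 0
-41804 m = -19931
m = -19931/-41804 ≈ 0.4768 kg

m ≈ 0.477 kg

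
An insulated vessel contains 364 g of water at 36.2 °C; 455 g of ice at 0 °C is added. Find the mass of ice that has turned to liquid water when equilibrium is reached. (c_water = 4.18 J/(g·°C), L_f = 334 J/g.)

m_melted ≈ 165 g

Cooling the water to 0 °C releases 364×4.18×36.2 = 55079 J.
Fully melting the ice requires m_ice L_f = 455×334 = 151970 J.
Since 55079 < 151970 J, not all the ice melts; equilibrium is at 0 °C.
Mass melted = 55079/334 ≈ 164.9 g.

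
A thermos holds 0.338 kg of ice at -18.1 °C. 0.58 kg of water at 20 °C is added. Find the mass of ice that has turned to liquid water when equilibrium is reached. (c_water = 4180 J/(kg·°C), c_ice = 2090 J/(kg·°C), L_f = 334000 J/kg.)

m_melted ≈ 0.107 kg

Heat available from the water dropping to 0 °C: 0.58·4180·20 = 48488 J.
Warming the ice to 0 °C takes 0.338·2090·18.1 = 12786 J, leaving 35702 J for melting.
To melt every bit of ice: 0.338·334000 = 112892 J.
Since 35702 < 112892 J, not all the ice melts; equilibrium is at 0 °C.
Mass melted = 35702/334000 ≈ 0.1069 kg.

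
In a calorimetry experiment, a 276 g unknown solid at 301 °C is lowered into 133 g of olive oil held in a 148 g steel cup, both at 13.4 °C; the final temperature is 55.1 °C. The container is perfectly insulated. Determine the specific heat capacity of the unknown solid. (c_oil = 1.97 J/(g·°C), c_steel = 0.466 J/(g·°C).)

c ≈ 0.203 J/(g·°C)

Conservation of energy gives ΣQ = 0:
276·c·(55.1 − 301) + 133·1.97·(55.1 − 13.4) + 148·0.466·(55.1 − 13.4) = 0
-67868 c = -13802
c = -13802/-67868 ≈ 0.2034 J/(g·°C)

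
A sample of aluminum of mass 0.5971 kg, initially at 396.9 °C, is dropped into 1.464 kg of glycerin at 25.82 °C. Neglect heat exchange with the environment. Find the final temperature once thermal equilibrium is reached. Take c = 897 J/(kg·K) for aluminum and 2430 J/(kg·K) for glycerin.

T_f is the heat-capacity-weighted average of the initial temperatures:
T_f = (535.6*396.9 + 3557.5*25.82) / (535.6 + 3557.5)
    = 304434 / 4093.1 ≈ 74.38 °C

T_f ≈ 74.4 °C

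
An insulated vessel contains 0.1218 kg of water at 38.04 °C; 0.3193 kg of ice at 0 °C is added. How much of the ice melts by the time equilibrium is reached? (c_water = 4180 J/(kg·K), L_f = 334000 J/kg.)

m_melted ≈ 0.058 kg

Heat available from the water dropping to 0 °C: 0.1218×4180×38.04 = 19367 J.
Fully melting the ice requires m_ice L_f = 0.3193×334000 = 106646 J.
That's not enough to melt it all — equilibrium is at 0 °C with ice remaining.
m_melt = 19367 / L_f = 0.05799 kg.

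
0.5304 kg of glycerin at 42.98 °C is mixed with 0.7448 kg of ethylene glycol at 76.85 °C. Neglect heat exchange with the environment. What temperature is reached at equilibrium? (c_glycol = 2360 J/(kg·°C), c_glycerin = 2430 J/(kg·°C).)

Setting the total heat transfer to zero:
0.7448×2360×(T − 76.85) + 0.5304×2430×(T − 42.98) = 0
(1757.7 + 1288.9) T = 1757.7×76.85 + 1288.9×42.98
T = 190477 / 3046.6 = 62.5 °C

T_f ≈ 62.5 °C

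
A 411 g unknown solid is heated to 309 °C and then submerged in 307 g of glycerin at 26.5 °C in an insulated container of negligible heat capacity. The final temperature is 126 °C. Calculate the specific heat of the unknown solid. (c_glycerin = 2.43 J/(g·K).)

c ≈ 0.987 J/(g·K)

Heat lost by the unknown solid = heat gained by the glycerin:
411×c×(309 − 126) = 307×2.43×(126 − 26.5)
75213 c = 74228  ⇒  c ≈ 0.9869 J/(g·K)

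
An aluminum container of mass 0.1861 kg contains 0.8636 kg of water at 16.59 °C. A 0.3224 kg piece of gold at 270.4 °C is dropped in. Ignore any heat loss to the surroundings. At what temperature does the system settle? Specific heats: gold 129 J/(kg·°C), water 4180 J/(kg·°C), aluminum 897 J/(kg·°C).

Let T be the final temperature. ΣQ_i = 0:
0.3224*129*(T − 270.4) + 0.8636*4180*(T − 16.59) + 0.1861*897*(T − 16.59) = 0
41.59(T − 270.4) + 3609.8(T − 16.59) + 166.93(T − 16.59) = 0
(41.59 + 3609.8 + 166.93) T = 41.59*270.4 + 3609.8*16.59 + 166.93*16.59
T = 73903 / 3818.4 = 19.4 °C

T_f ≈ 19.4 °C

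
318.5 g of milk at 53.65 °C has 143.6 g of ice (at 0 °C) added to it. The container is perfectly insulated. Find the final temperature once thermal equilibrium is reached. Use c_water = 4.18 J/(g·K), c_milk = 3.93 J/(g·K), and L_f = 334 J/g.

Energy balance with sensible and latent terms:
latent heat to melt: 143.6·334 = 47962; warm the meltwater: 600.25 T; milk: 1251.7(T − 53.65)
1852 T = 67154 − 47962 = 19192
T ≈ 10.36 °C. Since T > 0 °C, the all-ice-melts assumption holds.

T_f ≈ 10.4 °C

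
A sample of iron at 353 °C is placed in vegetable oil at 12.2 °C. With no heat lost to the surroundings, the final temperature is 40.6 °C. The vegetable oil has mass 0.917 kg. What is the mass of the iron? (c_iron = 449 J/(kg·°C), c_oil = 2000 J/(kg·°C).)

m ≈ 0.371 kg

Taking heat into each body as positive, Σ m c ΔT = 0:
m×449×(40.6 − 353) + 0.917×2000×(40.6 − 12.2) = 0
-140268 m = -52086
m = -52086/-140268 ≈ 0.3713 kg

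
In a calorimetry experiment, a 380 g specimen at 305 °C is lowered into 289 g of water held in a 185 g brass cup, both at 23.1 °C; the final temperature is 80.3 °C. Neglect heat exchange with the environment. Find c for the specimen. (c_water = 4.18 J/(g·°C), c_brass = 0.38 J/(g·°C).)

Let T be the final temperature. ΣQ_i = 0:
380·c·(80.3 − 305) + 289·4.18·(80.3 − 23.1) + 185·0.38·(80.3 − 23.1) = 0
-85386 c = -73120
c = -73120/-85386 ≈ 0.8563 J/(g·°C)

c ≈ 0.856 J/(g·°C)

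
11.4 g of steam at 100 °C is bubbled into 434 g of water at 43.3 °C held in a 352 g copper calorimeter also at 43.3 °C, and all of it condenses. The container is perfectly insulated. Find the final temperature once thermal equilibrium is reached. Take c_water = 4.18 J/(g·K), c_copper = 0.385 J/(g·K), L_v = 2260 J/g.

T_f ≈ 57.6 °C

Conservation of energy gives ΣQ = 0:
latent heat released on condensation: 11.4·2260 = 25764
  condensed water 100 °C→T: 47.65(T − 100)
  original water: 1814.1(T − 43.3)
  cup: 135.52(T − 43.3)
1997.3 T = 25764 + 4765.2 + 84419 = 114949
T ≈ 57.55 °C, under the boiling point, so the assumption holds.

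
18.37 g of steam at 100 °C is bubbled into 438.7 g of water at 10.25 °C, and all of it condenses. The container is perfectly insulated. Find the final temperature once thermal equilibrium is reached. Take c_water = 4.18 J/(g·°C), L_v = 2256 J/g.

Heat gained plus heat lost sum to zero:
latent heat released on condensation: 18.37×2256 = 41443
  condensed water 100 °C→T: 76.79(T − 100)
  water warms: 438.7×4.18×(T − 10.25) = 1833.8(T − 10.25)
1910.6 T = 41443 + 7678.7 + 18796 = 67917
T ≈ 35.55 °C (< 100 °C, so full condensation is consistent).

T_f ≈ 35.5 °C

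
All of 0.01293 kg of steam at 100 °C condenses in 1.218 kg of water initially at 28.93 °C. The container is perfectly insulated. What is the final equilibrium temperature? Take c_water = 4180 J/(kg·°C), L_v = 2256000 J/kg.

Energy conservation, ΣQ = 0:
latent heat released on condensation: 0.01293·2256000 = 29170; condensate cools 100→T: 0.01293·4180·(T − 100) = 54.05(T − 100); original water: 5091.2(T − 28.93)
5145.3 T = 29170 + 5404.7 + 147290 = 181864
T ≈ 35.35 °C, under the boiling point, so the assumption holds.

T_f ≈ 35.3 °C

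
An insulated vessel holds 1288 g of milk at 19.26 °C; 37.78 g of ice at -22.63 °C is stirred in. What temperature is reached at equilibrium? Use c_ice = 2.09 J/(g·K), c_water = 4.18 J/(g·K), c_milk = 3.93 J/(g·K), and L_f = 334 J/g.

Conservation of energy gives ΣQ = 0:
warm ice to 0 °C: 37.78×2.09×(0 − (-22.63)) = 1786.9; fusion: m_ice L_f = 37.78×334 = 12619; warm the meltwater: 157.92 T; milk cools: 1288×3.93×(T − 19.26) = 5061.8(T − 19.26)
5219.8 T = 97491 − 14405 = 83086
T ≈ 15.92 °C — above 0 °C, consistent with complete melting.

T_f ≈ 15.9 °C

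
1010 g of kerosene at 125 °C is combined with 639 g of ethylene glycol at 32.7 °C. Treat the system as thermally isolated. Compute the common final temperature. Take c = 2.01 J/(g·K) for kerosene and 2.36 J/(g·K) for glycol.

Taking heat into each body as positive, Σ m c ΔT = 0:
1010·2.01·(T − 125) + 639·2.36·(T − 32.7) = 0
(2030.1 + 1508) T = 2030.1·125 + 1508·32.7
T ≈ 85.66 °C

T_f ≈ 85.7 °C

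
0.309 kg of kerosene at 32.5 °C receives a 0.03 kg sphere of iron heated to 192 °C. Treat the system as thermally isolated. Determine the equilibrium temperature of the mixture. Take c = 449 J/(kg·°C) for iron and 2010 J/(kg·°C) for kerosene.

Setting the total heat transfer to zero:
0.03·449·(T − 192) + 0.309·2010·(T − 32.5) = 0
634.56 T = 22772
T = 22772 / 634.56 = 35.9 °C

T_f ≈ 35.9 °C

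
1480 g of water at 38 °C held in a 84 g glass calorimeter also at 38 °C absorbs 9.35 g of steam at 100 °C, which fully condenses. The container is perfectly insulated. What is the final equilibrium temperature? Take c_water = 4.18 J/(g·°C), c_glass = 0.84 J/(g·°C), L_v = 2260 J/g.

T_f ≈ 41.7 °C

Let T be the final temperature. ΣQ_i = 0:
latent heat released on condensation: 9.35·2260 = 21131
  condensed water 100 °C→T: 39.08(T − 100)
  water warms: 1480·4.18·(T − 38) = 6186.4(T − 38)
  glass cup: 84·0.84·(T − 38) = 70.56(T − 38)
6296 T = 21131 + 3908.3 + 237764 = 262804
T ≈ 41.74 °C — below 100 °C, confirming all the steam condensed.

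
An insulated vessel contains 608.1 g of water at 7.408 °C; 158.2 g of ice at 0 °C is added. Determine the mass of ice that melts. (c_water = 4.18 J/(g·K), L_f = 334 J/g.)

Water can give up m c ΔT = 608.1×4.18×7.408 = 18830 J before reaching 0 °C.
Fully melting the ice requires m_ice L_f = 158.2×334 = 52839 J.
Since 18830 < 52839 J, not all the ice melts; equilibrium is at 0 °C.
m_melt = 18830 / L_f = 56.38 g.

m_melted ≈ 56.4 g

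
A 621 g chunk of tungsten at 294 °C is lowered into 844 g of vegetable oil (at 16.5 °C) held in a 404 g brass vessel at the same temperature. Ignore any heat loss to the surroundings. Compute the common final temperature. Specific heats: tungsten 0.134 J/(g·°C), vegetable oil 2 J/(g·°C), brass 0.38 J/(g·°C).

T_f ≈ 28.5 °C

With ΣQ=0 the equilibrium temperature is the m·c-weighted mean:
T_f = (83.21×294 + 1688×16.5 + 153.52×16.5) / (83.21 + 1688 + 153.52)
    = 54850 / 1924.7 ≈ 28.50 °C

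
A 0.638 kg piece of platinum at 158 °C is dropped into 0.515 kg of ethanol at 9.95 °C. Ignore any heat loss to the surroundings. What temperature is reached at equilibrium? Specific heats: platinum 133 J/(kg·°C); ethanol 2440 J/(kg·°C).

T_f ≈ 19.3 °C

Conservation of energy gives ΣQ = 0:
0.638×133×(T − 158) + 0.515×2440×(T − 9.95) = 0
1341.5 T = 25910
T = 25910 / 1341.5 = 19.3 °C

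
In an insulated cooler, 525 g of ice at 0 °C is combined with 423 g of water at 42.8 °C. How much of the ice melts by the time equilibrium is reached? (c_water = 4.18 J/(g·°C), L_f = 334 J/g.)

m_melted ≈ 227 g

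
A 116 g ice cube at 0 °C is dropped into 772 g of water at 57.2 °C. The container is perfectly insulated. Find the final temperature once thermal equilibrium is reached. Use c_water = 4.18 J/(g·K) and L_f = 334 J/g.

Energy conservation, ΣQ = 0:
latent heat to melt: 116·334 = 38744; meltwater 0→T: 116·4.18·T = 484.88 T; water cools: 772·4.18·(T − 57.2) = 3227(T − 57.2)
3711.8 T = 184582 − 38744 = 145838
T ≈ 39.29 °C — above 0 °C, consistent with complete melting.

T_f ≈ 39.3 °C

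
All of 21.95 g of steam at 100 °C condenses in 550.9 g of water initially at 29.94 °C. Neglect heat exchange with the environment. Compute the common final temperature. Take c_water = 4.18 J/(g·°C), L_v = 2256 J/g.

T_f ≈ 53.3 °C

Net heat exchanged in the isolated system is zero:
steam→water at 100 °C releases m L_v = 21.95·2256 = 49519
  condensed water 100 °C→T: 91.75(T − 100)
  original water: 2302.8(T − 29.94)
2394.5 T = 49519 + 9175.1 + 68945 = 127639
T ≈ 53.30 °C, under the boiling point, so the assumption holds.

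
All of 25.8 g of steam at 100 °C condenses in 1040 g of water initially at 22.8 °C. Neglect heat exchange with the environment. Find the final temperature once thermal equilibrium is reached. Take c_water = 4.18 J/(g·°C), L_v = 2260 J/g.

Let T be the final temperature. ΣQ_i = 0:
latent heat released on condensation: 25.8×2260 = 58308; condensate cools 100→T: 25.8×4.18×(T − 100) = 107.84(T − 100); original water: 4347.2(T − 22.8)
4455 T = 58308 + 10784 + 99116 = 168209
T ≈ 37.76 °C (< 100 °C, so full condensation is consistent).

T_f ≈ 37.8 °C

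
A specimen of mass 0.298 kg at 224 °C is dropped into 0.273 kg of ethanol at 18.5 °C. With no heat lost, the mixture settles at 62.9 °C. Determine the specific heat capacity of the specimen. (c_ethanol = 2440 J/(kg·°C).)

c ≈ 616 J/(kg·°C)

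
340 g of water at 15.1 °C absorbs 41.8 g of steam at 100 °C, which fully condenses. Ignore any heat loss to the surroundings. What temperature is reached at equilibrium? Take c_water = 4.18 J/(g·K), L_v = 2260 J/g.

T_f ≈ 83.6 °C

Setting the total heat transfer to zero:
latent heat released on condensation: 41.8·2260 = 94468
  condensed water 100 °C→T: 174.72(T − 100)
  water warms: 340·4.18·(T − 15.1) = 1421.2(T − 15.1)
1595.9 T = 94468 + 17472 + 21460 = 133401
T ≈ 83.59 °C (< 100 °C, so full condensation is consistent).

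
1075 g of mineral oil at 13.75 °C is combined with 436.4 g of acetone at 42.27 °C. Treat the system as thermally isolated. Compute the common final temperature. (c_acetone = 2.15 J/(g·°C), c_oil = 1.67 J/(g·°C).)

T_f ≈ 23.5 °C

Setting the total heat transfer to zero:
436.4·2.15·(T − 42.27) + 1075·1.67·(T − 13.75) = 0
938.26(T − 42.27) + 1795.2(T − 13.75) = 0
2733.5 T = 64345
T ≈ 23.54 °C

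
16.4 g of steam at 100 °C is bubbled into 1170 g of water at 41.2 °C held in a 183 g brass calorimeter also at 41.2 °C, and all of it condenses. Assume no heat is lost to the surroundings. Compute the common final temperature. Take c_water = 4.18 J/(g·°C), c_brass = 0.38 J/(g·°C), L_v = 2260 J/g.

Net heat exchanged in the isolated system is zero:
latent heat released on condensation: 16.4×2260 = 37064; condensed water 100 °C→T: 68.55(T − 100); original water: 4890.6(T − 41.2); cup: 69.54(T − 41.2)
5028.7 T = 37064 + 6855.2 + 204358 = 248277
T ≈ 49.37 °C, under the boiling point, so the assumption holds.

T_f ≈ 49.4 °C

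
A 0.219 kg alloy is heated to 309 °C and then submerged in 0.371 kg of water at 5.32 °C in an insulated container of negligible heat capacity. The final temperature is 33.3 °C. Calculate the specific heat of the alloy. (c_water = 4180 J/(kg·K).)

Heat lost by the alloy = heat gained by the water:
0.219·c·(309 − 33.3) = 0.371·4180·(33.3 − 5.32)
60.38 c = 43391  ⇒  c ≈ 718.6 J/(kg·K)

c ≈ 719 J/(kg·K)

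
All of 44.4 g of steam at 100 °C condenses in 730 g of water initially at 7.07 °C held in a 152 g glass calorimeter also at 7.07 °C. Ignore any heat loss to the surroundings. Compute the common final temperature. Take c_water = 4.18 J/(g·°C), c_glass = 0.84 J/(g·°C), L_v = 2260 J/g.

T_f ≈ 42.0 °C

Energy conservation, ΣQ = 0:
condense steam: −44.4×2260 = −100344; condensed water 100 °C→T: 185.59(T − 100); water warms: 730×4.18×(T − 7.07) = 3051.4(T − 7.07); cup: 127.68(T − 7.07)
3364.7 T = 100344 + 18559 + 22476 = 141379
T ≈ 42.02 °C, under the boiling point, so the assumption holds.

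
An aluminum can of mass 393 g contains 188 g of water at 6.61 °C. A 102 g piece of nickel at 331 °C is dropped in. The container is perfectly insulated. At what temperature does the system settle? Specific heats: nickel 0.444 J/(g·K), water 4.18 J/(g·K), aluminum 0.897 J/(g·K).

T_f ≈ 19.0 °C

Setting the total heat transfer to zero:
102×0.444×(T − 331) + 188×4.18×(T − 6.61) + 393×0.897×(T − 6.61) = 0
45.29(T − 331) + 785.84(T − 6.61) + 352.52(T − 6.61) = 0
(45.29 + 785.84 + 352.52) T = 45.29×331 + 785.84×6.61 + 352.52×6.61
T ≈ 19.02 °C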